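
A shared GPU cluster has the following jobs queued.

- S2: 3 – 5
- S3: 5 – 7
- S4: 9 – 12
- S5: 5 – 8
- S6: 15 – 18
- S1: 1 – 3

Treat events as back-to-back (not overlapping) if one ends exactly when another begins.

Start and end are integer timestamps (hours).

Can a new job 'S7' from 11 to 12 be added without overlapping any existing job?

S1: ends 3 at or before S7 starts 11 → clear.
S2: ends 5 at or before S7 starts 11 → clear.
S3: ends 7 at or before S7 starts 11 → clear.
S5: ends 8 at or before S7 starts 11 → clear.
S4: starts 9 before S7 ends 12, and ends 12 after S7 starts 11 → overlap.
S6: starts 15 at or after S7 ends 12 → clear.
S7 overlaps S4.

No — it overlaps S4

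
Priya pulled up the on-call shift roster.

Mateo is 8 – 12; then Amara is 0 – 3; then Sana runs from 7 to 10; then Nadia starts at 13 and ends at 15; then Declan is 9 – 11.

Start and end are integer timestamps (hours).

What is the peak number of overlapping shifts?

3

Sweep the timeline, counting +1 at each start and −1 at each end (ends before starts at a tie):
0 start Amara → 1
3 end Amara → 0
7 start Sana → 1
8 start Mateo → 2
9 start Declan → 3
10 end Sana → 2
11 end Declan → 1
12 end Mateo → 0
13 start Nadia → 1
15 end Nadia → 0
Peak is 3, at 9 (Declan, Mateo, Sana).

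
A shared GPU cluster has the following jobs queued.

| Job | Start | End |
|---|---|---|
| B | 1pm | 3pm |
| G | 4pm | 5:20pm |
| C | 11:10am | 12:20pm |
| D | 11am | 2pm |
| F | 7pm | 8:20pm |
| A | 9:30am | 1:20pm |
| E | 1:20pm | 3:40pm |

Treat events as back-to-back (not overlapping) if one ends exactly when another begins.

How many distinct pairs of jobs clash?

Sorted by start: A, D, C, B, E, G, F.
D starts before A ends → A and D overlap.
C starts before A ends → A and C overlap.
B starts before A ends → A and B overlap.
E starts exactly when A ends (back-to-back, no overlap), so nothing later overlaps A either.
C starts before D ends → D and C overlap.
B starts before D ends → D and B overlap.
E starts before D ends → D and E overlap.
G starts after D ends, so nothing later overlaps D either.
B starts after C ends, so nothing later overlaps C either.
E starts before B ends → B and E overlap.
G starts after B ends, so nothing later overlaps B either.
G starts after E ends, so nothing later overlaps E either.
F starts after G ends.
Overlapping pairs: A & B, A & C, A & D, B & D, B & E, C & D, D & E — 7 in total.

7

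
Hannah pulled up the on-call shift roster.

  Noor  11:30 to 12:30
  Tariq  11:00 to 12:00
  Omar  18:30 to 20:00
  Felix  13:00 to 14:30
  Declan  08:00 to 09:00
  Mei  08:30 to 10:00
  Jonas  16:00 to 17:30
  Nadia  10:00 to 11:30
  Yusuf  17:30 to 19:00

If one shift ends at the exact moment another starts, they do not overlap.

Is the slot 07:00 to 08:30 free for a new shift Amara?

No — it overlaps Declan

Declan: starts 08:00 before Amara ends 08:30, and ends 09:00 after Amara starts 07:00 → overlap.
Mei: starts 08:30 at or after Amara ends 08:30 → clear.
Nadia: starts 10:00 at or after Amara ends 08:30 → clear.
Tariq: starts 11:00 at or after Amara ends 08:30 → clear.
Noor: starts 11:30 at or after Amara ends 08:30 → clear.
Felix: starts 13:00 at or after Amara ends 08:30 → clear.
Jonas: starts 16:00 at or after Amara ends 08:30 → clear.
Yusuf: starts 17:30 at or after Amara ends 08:30 → clear.
Omar: starts 18:30 at or after Amara ends 08:30 → clear.
Amara overlaps Declan.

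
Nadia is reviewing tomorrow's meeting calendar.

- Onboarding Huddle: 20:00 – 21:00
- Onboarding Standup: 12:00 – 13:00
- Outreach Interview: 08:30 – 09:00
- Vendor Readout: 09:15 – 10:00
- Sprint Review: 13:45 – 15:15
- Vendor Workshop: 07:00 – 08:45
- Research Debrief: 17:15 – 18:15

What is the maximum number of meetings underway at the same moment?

Sweep the timeline, counting +1 at each start and −1 at each end (ends before starts at a tie):
07:00 start Vendor Workshop → 1
08:30 start Outreach Interview → 2
08:45 end Vendor Workshop → 1
09:00 end Outreach Interview → 0
09:15 start Vendor Readout → 1
10:00 end Vendor Readout → 0
12:00 start Onboarding Standup → 1
13:00 end Onboarding Standup → 0
13:45 start Sprint Review → 1
15:15 end Sprint Review → 0
17:15 start Research Debrief → 1
18:15 end Research Debrief → 0
20:00 start Onboarding Huddle → 1
21:00 end Onboarding Huddle → 0
Peak is 2, at 08:30 (Outreach Interview, Vendor Workshop).

2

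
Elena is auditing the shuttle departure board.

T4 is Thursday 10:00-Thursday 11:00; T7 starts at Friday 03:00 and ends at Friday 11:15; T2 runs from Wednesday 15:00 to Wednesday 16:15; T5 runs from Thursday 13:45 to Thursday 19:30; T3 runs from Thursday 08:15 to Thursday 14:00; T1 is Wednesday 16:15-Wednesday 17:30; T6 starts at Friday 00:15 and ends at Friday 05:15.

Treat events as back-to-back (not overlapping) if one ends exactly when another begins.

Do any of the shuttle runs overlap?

Two intervals overlap when each starts before the other ends.
Sorted by start: T2, T1, T3, T4, T5, T6, T7.
T1 starts exactly when T2 ends (back-to-back, no overlap), so T2 has no further overlaps.
T3 starts after T1 ends, so T1 has no further overlaps.
T4 starts before T3 ends → T3 and T4 overlap.
That's a conflict, so the schedule is not conflict-free.

Yes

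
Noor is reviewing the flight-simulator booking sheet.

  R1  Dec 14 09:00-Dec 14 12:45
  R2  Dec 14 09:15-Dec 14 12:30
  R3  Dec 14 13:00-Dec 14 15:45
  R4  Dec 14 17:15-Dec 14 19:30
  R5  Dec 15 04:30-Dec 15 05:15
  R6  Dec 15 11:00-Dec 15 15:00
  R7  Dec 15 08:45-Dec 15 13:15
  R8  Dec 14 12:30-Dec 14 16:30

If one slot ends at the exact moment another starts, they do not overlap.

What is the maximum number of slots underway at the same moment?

2

Sort all start/end points and keep a running count:
Dec 14 09:00 start R1 → 1
Dec 14 09:15 start R2 → 2
Dec 14 12:30 end R2 → 1
Dec 14 12:30 start R8 → 2
Dec 14 12:45 end R1 → 1
Dec 14 13:00 start R3 → 2
Dec 14 15:45 end R3 → 1
Dec 14 16:30 end R8 → 0
Dec 14 17:15 start R4 → 1
Dec 14 19:30 end R4 → 0
Dec 15 04:30 start R5 → 1
Dec 15 05:15 end R5 → 0
Dec 15 08:45 start R7 → 1
Dec 15 11:00 start R6 → 2
Dec 15 13:15 end R7 → 1
Dec 15 15:00 end R6 → 0
Peak is 2, at Dec 14 09:15 (R1, R2).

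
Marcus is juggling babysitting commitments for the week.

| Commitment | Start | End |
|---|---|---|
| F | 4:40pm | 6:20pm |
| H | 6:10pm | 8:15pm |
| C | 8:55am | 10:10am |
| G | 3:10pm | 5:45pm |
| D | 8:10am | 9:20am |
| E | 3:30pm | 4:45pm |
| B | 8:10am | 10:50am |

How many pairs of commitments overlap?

7

Sorted by start: B, D, C, G, E, F, H.
D starts before B ends → B and D overlap.
C starts before B ends → B and C overlap.
G starts after B ends, so B has no further overlaps.
C starts before D ends → D and C overlap.
G starts after D ends, so D has no further overlaps.
G starts after C ends, so C has no further overlaps.
E starts before G ends → G and E overlap.
F starts before G ends → G and F overlap.
H starts after G ends.
F starts before E ends → E and F overlap.
H starts after E ends.
H starts before F ends → F and H overlap.
Overlapping pairs: B & C, B & D, C & D, E & F, E & G, F & G, F & H — 7 in total.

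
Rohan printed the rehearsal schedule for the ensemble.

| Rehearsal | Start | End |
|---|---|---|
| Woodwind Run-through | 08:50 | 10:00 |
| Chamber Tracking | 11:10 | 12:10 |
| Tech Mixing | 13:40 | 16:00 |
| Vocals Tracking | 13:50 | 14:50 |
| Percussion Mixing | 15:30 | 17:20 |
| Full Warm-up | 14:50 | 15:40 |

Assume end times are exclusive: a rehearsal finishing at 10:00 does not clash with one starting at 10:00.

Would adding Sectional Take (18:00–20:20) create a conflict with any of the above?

No — it doesn't clash with anything

Woodwind Run-through: ends 10:00 at or before Sectional Take starts 18:00 → clear.
Chamber Tracking: ends 12:10 at or before Sectional Take starts 18:00 → clear.
Tech Mixing: ends 16:00 at or before Sectional Take starts 18:00 → clear.
Vocals Tracking: ends 14:50 at or before Sectional Take starts 18:00 → clear.
Full Warm-up: ends 15:40 at or before Sectional Take starts 18:00 → clear.
Percussion Mixing: ends 17:20 at or before Sectional Take starts 18:00 → clear.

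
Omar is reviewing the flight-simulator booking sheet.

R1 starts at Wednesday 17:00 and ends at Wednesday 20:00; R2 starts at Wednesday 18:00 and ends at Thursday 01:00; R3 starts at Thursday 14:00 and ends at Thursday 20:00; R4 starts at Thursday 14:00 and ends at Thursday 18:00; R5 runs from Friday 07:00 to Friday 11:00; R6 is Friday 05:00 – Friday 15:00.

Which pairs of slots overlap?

Two intervals overlap when each starts before the other ends.
Sorted by start: R1, R2, R3, R4, R6, R5.
R2 starts before R1 ends → R1 and R2 overlap.
R3 starts after R1 ends, so R1 has no further overlaps.
R3 starts after R2 ends, so R2 has no further overlaps.
R4 starts before R3 ends → R3 and R4 overlap.
R6 starts after R3 ends, so R3 has no further overlaps.
R6 starts after R4 ends, so R4 has no further overlaps.
R5 starts before R6 ends → R6 and R5 overlap.

R1 & R2, R3 & R4, R5 & R6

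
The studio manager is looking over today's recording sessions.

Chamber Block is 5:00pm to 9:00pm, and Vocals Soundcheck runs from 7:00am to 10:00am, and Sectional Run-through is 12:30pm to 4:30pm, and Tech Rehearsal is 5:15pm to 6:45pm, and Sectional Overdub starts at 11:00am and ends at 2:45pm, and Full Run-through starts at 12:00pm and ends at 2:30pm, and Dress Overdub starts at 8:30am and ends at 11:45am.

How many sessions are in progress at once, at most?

Sort all start/end points and keep a running count:
7:00am start Vocals Soundcheck → 1
8:30am start Dress Overdub → 2
10:00am end Vocals Soundcheck → 1
11:00am start Sectional Overdub → 2
11:45am end Dress Overdub → 1
12:00pm start Full Run-through → 2
12:30pm start Sectional Run-through → 3
2:30pm end Full Run-through → 2
2:45pm end Sectional Overdub → 1
4:30pm end Sectional Run-through → 0
5:00pm start Chamber Block → 1
5:15pm start Tech Rehearsal → 2
6:45pm end Tech Rehearsal → 1
9:00pm end Chamber Block → 0
Peak is 3, at 12:30pm (Full Run-through, Sectional Overdub, Sectional Run-through).

3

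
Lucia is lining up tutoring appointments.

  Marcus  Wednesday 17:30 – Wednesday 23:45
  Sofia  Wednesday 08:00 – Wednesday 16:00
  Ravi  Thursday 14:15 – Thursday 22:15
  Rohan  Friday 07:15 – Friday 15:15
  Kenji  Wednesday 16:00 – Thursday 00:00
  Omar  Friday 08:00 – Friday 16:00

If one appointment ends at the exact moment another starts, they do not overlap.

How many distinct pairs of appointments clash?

Two intervals overlap when each starts before the other ends.
Sorted by start: Sofia, Kenji, Marcus, Ravi, Rohan, Omar.
Kenji starts exactly when Sofia ends (back-to-back, no overlap), so Sofia has no further overlaps.
Marcus starts before Kenji ends → Kenji and Marcus overlap.
Ravi starts after Kenji ends, so Kenji has no further overlaps.
Ravi starts after Marcus ends, so Marcus has no further overlaps.
Rohan starts after Ravi ends, so Ravi has no further overlaps.
Omar starts before Rohan ends → Rohan and Omar overlap.
Overlapping pairs: Kenji & Marcus, Omar & Rohan — 2 in total.

2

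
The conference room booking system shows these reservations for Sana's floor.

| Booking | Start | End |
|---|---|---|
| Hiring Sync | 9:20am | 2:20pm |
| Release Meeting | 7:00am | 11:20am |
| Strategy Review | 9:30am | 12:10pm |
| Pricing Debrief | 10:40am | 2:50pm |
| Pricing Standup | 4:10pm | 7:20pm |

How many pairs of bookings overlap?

Sorted by start: Release Meeting, Hiring Sync, Strategy Review, Pricing Debrief, Pricing Standup.
Hiring Sync starts before Release Meeting ends → Release Meeting and Hiring Sync overlap.
Strategy Review starts before Release Meeting ends → Release Meeting and Strategy Review overlap.
Pricing Debrief starts before Release Meeting ends → Release Meeting and Pricing Debrief overlap.
Pricing Standup starts after Release Meeting ends.
Strategy Review starts before Hiring Sync ends → Hiring Sync and Strategy Review overlap.
Pricing Debrief starts before Hiring Sync ends → Hiring Sync and Pricing Debrief overlap.
Pricing Standup starts after Hiring Sync ends.
Pricing Debrief starts before Strategy Review ends → Strategy Review and Pricing Debrief overlap.
Pricing Standup starts after Strategy Review ends.
Pricing Standup starts after Pricing Debrief ends.
Overlapping pairs: Hiring Sync & Pricing Debrief, Hiring Sync & Release Meeting, Hiring Sync & Strategy Review, Pricing Debrief & Release Meeting, Pricing Debrief & Strategy Review, Release Meeting & Strategy Review — 6 in total.

6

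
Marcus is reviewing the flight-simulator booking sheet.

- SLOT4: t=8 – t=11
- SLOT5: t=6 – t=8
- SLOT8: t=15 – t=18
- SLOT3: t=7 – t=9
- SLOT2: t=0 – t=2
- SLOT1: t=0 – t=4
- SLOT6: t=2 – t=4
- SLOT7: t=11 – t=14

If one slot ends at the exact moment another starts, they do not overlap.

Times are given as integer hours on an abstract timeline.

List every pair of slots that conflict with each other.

Sorted by start: SLOT1, SLOT2, SLOT6, SLOT5, SLOT3, SLOT4, SLOT7, SLOT8.
SLOT2 starts before SLOT1 ends → SLOT1 and SLOT2 overlap.
SLOT6 starts before SLOT1 ends → SLOT1 and SLOT6 overlap.
SLOT5 starts after SLOT1 ends, so nothing later overlaps SLOT1 either.
SLOT6 starts exactly when SLOT2 ends (back-to-back, no overlap), so nothing later overlaps SLOT2 either.
SLOT5 starts after SLOT6 ends, so nothing later overlaps SLOT6 either.
SLOT3 starts before SLOT5 ends → SLOT5 and SLOT3 overlap.
SLOT4 starts exactly when SLOT5 ends (back-to-back, no overlap), so nothing later overlaps SLOT5 either.
SLOT4 starts before SLOT3 ends → SLOT3 and SLOT4 overlap.
SLOT7 starts after SLOT3 ends, so nothing later overlaps SLOT3 either.
SLOT7 starts exactly when SLOT4 ends (back-to-back, no overlap), so nothing later overlaps SLOT4 either.
SLOT8 starts after SLOT7 ends.

SLOT1 & SLOT2, SLOT1 & SLOT6, SLOT3 & SLOT4, SLOT3 & SLOT5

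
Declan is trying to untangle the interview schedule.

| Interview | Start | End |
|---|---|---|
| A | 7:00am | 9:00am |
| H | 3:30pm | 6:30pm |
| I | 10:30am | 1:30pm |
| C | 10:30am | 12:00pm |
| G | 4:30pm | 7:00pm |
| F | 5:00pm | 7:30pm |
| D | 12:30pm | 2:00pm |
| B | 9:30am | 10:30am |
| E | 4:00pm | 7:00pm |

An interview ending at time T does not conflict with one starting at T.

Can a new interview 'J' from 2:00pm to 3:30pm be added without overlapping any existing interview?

A: ends 9:00am at or before J starts 2:00pm → clear.
B: ends 10:30am at or before J starts 2:00pm → clear.
C: ends 12:00pm at or before J starts 2:00pm → clear.
I: ends 1:30pm at or before J starts 2:00pm → clear.
D: ends 2:00pm at or before J starts 2:00pm → clear.
H: starts 3:30pm at or after J ends 3:30pm → clear.
E: starts 4:00pm at or after J ends 3:30pm → clear.
G: starts 4:30pm at or after J ends 3:30pm → clear.
F: starts 5:00pm at or after J ends 3:30pm → clear.

Yes — the slot is free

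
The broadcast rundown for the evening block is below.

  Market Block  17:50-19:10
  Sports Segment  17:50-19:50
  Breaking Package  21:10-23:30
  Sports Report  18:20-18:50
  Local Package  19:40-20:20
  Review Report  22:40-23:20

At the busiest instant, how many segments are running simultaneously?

3

Sort all start/end points and keep a running count:
17:50 start Market Block → 1
17:50 start Sports Segment → 2
18:20 start Sports Report → 3
18:50 end Sports Report → 2
19:10 end Market Block → 1
19:40 start Local Package → 2
19:50 end Sports Segment → 1
20:20 end Local Package → 0
21:10 start Breaking Package → 1
22:40 start Review Report → 2
23:20 end Review Report → 1
23:30 end Breaking Package → 0
Peak is 3, at 18:20 (Market Block, Sports Report, Sports Segment).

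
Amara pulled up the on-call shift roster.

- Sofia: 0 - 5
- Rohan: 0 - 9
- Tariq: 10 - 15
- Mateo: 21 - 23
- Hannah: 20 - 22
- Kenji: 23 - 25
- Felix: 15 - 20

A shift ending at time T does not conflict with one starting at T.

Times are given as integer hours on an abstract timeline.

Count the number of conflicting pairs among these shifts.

2

Sorted by start: Sofia, Rohan, Tariq, Felix, Hannah, Mateo, Kenji.
Rohan starts before Sofia ends → Sofia and Rohan overlap.
Tariq starts after Sofia ends, so nothing later overlaps Sofia either.
Tariq starts after Rohan ends, so nothing later overlaps Rohan either.
Felix starts exactly when Tariq ends (back-to-back, no overlap), so nothing later overlaps Tariq either.
Hannah starts exactly when Felix ends (back-to-back, no overlap), so nothing later overlaps Felix either.
Mateo starts before Hannah ends → Hannah and Mateo overlap.
Kenji starts after Hannah ends.
Kenji starts exactly when Mateo ends (back-to-back, no overlap).
Overlapping pairs: Hannah & Mateo, Rohan & Sofia — 2 in total.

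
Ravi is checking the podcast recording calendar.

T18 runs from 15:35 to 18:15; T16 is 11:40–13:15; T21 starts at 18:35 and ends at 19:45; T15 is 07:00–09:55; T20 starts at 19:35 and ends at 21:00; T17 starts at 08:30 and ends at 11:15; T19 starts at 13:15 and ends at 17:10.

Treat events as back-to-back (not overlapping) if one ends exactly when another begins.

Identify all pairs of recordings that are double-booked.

T15 & T17, T18 & T19, T20 & T21

Sorted by start: T15, T17, T16, T19, T18, T21, T20.
T17 starts before T15 ends → T15 and T17 overlap.
T16 starts after T15 ends, so nothing later overlaps T15 either.
T16 starts after T17 ends, so nothing later overlaps T17 either.
T19 starts exactly when T16 ends (back-to-back, no overlap), so nothing later overlaps T16 either.
T18 starts before T19 ends → T19 and T18 overlap.
T21 starts after T19 ends, so nothing later overlaps T19 either.
T21 starts after T18 ends, so nothing later overlaps T18 either.
T20 starts before T21 ends → T21 and T20 overlap.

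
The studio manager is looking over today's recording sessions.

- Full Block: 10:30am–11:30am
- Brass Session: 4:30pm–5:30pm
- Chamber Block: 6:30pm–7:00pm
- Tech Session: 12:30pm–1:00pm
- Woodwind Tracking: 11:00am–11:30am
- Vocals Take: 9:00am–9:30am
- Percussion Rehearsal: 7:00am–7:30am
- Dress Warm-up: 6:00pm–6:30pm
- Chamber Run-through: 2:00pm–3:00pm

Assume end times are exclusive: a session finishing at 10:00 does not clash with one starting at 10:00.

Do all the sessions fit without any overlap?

Sorted by start: Percussion Rehearsal, Vocals Take, Full Block, Woodwind Tracking, Tech Session, Chamber Run-through, Brass Session, Dress Warm-up, Chamber Block.
Vocals Take starts after Percussion Rehearsal ends — done with Percussion Rehearsal.
Full Block starts after Vocals Take ends — done with Vocals Take.
Woodwind Tracking starts before Full Block ends → Full Block and Woodwind Tracking overlap.
That's a conflict, so the schedule is not conflict-free.

No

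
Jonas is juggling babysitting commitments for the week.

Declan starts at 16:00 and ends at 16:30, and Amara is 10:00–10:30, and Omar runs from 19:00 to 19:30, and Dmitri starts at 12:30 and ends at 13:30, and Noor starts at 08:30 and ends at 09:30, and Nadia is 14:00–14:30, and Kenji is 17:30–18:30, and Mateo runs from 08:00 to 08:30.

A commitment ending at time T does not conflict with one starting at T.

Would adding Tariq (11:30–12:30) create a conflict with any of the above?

Mateo: ends 08:30 at or before Tariq starts 11:30 → clear.
Noor: ends 09:30 at or before Tariq starts 11:30 → clear.
Amara: ends 10:30 at or before Tariq starts 11:30 → clear.
Dmitri: starts 12:30 at or after Tariq ends 12:30 → clear.
Nadia: starts 14:00 at or after Tariq ends 12:30 → clear.
Declan: starts 16:00 at or after Tariq ends 12:30 → clear.
Kenji: starts 17:30 at or after Tariq ends 12:30 → clear.
Omar: starts 19:00 at or after Tariq ends 12:30 → clear.

No — it doesn't clash with anything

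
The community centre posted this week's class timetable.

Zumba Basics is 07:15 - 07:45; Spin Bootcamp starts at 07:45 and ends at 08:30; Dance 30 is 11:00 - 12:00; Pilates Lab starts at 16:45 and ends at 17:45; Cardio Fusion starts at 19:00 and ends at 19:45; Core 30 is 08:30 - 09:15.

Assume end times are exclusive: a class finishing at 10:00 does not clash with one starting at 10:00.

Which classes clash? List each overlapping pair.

no conflicts

Sorted by start: Zumba Basics, Spin Bootcamp, Core 30, Dance 30, Pilates Lab, Cardio Fusion.
Spin Bootcamp starts exactly when Zumba Basics ends (back-to-back, no overlap) — done with Zumba Basics.
Core 30 starts exactly when Spin Bootcamp ends (back-to-back, no overlap) — done with Spin Bootcamp.
Dance 30 starts after Core 30 ends — done with Core 30.
Pilates Lab starts after Dance 30 ends — done with Dance 30.
Cardio Fusion starts after Pilates Lab ends.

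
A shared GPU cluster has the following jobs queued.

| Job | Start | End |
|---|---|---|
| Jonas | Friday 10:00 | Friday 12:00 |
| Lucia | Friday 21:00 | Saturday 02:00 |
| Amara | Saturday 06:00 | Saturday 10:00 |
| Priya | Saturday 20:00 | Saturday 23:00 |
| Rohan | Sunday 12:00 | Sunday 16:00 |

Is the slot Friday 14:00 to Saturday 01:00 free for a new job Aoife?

Jonas: ends Friday 12:00 at or before Aoife starts Friday 14:00 → clear.
Lucia: starts Friday 21:00 before Aoife ends Saturday 01:00, and ends Saturday 02:00 after Aoife starts Friday 14:00 → overlap.
Amara: starts Saturday 06:00 at or after Aoife ends Saturday 01:00 → clear.
Priya: starts Saturday 20:00 at or after Aoife ends Saturday 01:00 → clear.
Rohan: starts Sunday 12:00 at or after Aoife ends Saturday 01:00 → clear.
Aoife overlaps Lucia.

No — it overlaps Lucia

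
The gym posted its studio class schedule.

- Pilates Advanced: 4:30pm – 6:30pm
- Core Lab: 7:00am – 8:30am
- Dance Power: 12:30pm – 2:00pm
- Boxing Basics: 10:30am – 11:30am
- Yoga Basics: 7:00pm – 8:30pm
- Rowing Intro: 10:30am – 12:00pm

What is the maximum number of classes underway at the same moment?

2

Walk through starts and ends in time order (an end at T is processed before a start at T):
7:00am start Core Lab → 1
8:30am end Core Lab → 0
10:30am start Boxing Basics → 1
10:30am start Rowing Intro → 2
11:30am end Boxing Basics → 1
12:00pm end Rowing Intro → 0
12:30pm start Dance Power → 1
2:00pm end Dance Power → 0
4:30pm start Pilates Advanced → 1
6:30pm end Pilates Advanced → 0
7:00pm start Yoga Basics → 1
8:30pm end Yoga Basics → 0
Peak is 2, at 10:30am (Boxing Basics, Rowing Intro).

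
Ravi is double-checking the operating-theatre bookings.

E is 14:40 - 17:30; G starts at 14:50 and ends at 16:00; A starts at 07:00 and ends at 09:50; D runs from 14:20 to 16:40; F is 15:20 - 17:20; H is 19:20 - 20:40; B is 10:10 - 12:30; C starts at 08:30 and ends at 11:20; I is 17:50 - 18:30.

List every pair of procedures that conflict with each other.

Sorted by start: A, C, B, D, E, G, F, I, H.
C starts before A ends → A and C overlap.
B starts after A ends, so nothing later overlaps A either.
B starts before C ends → C and B overlap.
D starts after C ends, so nothing later overlaps C either.
D starts after B ends, so nothing later overlaps B either.
E starts before D ends → D and E overlap.
G starts before D ends → D and G overlap.
F starts before D ends → D and F overlap.
I starts after D ends, so nothing later overlaps D either.
G starts before E ends → E and G overlap.
F starts before E ends → E and F overlap.
I starts after E ends, so nothing later overlaps E either.
F starts before G ends → G and F overlap.
I starts after G ends, so nothing later overlaps G either.
I starts after F ends, so nothing later overlaps F either.
H starts after I ends.

A & C, B & C, D & E, D & F, D & G, E & F, E & G, F & G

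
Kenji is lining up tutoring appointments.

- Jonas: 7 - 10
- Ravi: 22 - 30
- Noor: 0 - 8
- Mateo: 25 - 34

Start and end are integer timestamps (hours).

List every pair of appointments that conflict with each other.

Jonas & Noor, Mateo & Ravi

Sorted by start: Noor, Jonas, Ravi, Mateo.
Jonas starts before Noor ends → Noor and Jonas overlap.
Ravi starts after Noor ends — done with Noor.
Ravi starts after Jonas ends — done with Jonas.
Mateo starts before Ravi ends → Ravi and Mateo overlap.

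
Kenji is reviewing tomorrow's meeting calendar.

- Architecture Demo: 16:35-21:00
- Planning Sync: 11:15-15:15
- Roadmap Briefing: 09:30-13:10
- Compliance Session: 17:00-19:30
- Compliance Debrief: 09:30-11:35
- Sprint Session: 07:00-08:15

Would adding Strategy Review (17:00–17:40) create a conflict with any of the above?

Sprint Session: ends 08:15 at or before Strategy Review starts 17:00 → clear.
Roadmap Briefing: ends 13:10 at or before Strategy Review starts 17:00 → clear.
Compliance Debrief: ends 11:35 at or before Strategy Review starts 17:00 → clear.
Planning Sync: ends 15:15 at or before Strategy Review starts 17:00 → clear.
Architecture Demo: starts 16:35 before Strategy Review ends 17:40, and ends 21:00 after Strategy Review starts 17:00 → overlap.
Compliance Session: starts 17:00 before Strategy Review ends 17:40, and ends 19:30 after Strategy Review starts 17:00 → overlap.
Strategy Review overlaps Architecture Demo, Compliance Session.

Yes — it overlaps Architecture Demo, Compliance Session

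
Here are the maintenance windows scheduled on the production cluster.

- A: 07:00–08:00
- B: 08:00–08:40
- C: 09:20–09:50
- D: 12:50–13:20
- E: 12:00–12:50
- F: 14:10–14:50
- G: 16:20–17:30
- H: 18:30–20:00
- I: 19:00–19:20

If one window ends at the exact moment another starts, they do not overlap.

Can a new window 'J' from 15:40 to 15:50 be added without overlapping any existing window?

A: ends 08:00 at or before J starts 15:40 → clear.
B: ends 08:40 at or before J starts 15:40 → clear.
C: ends 09:50 at or before J starts 15:40 → clear.
E: ends 12:50 at or before J starts 15:40 → clear.
D: ends 13:20 at or before J starts 15:40 → clear.
F: ends 14:50 at or before J starts 15:40 → clear.
G: starts 16:20 at or after J ends 15:50 → clear.
H: starts 18:30 at or after J ends 15:50 → clear.
I: starts 19:00 at or after J ends 15:50 → clear.

Yes — the slot is free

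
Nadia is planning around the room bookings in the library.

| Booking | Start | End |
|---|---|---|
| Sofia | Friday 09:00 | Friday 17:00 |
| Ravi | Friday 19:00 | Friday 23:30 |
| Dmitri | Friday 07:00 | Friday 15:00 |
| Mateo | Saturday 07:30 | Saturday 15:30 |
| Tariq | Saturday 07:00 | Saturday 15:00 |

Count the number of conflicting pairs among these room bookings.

2

Check each pair: they overlap iff neither finishes before the other starts.
Sorted by start: Dmitri, Sofia, Ravi, Tariq, Mateo.
Sofia starts before Dmitri ends → Dmitri and Sofia overlap.
Ravi starts after Dmitri ends, so nothing later overlaps Dmitri either.
Ravi starts after Sofia ends, so nothing later overlaps Sofia either.
Tariq starts after Ravi ends, so nothing later overlaps Ravi either.
Mateo starts before Tariq ends → Tariq and Mateo overlap.
Overlapping pairs: Dmitri & Sofia, Mateo & Tariq — 2 in total.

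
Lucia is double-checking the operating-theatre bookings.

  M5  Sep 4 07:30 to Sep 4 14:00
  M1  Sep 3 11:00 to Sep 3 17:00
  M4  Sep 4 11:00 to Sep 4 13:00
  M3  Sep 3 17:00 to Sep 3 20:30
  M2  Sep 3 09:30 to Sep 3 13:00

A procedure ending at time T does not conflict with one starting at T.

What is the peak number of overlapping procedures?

2

Sweep the timeline, counting +1 at each start and −1 at each end (ends before starts at a tie):
Sep 3 09:30 start M2 → 1
Sep 3 11:00 start M1 → 2
Sep 3 13:00 end M2 → 1
Sep 3 17:00 end M1 → 0
Sep 3 17:00 start M3 → 1
Sep 3 20:30 end M3 → 0
Sep 4 07:30 start M5 → 1
Sep 4 11:00 start M4 → 2
Sep 4 13:00 end M4 → 1
Sep 4 14:00 end M5 → 0
Peak is 2, at Sep 3 11:00 (M1, M2).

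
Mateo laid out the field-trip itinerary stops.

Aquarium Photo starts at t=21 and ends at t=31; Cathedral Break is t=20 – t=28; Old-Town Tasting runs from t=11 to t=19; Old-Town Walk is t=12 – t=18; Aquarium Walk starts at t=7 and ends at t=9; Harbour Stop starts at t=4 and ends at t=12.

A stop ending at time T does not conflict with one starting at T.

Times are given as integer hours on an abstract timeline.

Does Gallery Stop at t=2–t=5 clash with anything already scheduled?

Harbour Stop: starts t=4 before Gallery Stop ends t=5, and ends t=12 after Gallery Stop starts t=2 → overlap.
Aquarium Walk: starts t=7 at or after Gallery Stop ends t=5 → clear.
Old-Town Tasting: starts t=11 at or after Gallery Stop ends t=5 → clear.
Old-Town Walk: starts t=12 at or after Gallery Stop ends t=5 → clear.
Cathedral Break: starts t=20 at or after Gallery Stop ends t=5 → clear.
Aquarium Photo: starts t=21 at or after Gallery Stop ends t=5 → clear.
Gallery Stop overlaps Harbour Stop.

Yes — it overlaps Harbour Stop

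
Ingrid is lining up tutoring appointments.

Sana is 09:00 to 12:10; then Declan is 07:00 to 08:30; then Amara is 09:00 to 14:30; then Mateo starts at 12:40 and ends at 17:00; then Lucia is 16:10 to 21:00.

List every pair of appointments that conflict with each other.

Check each pair: they overlap iff neither finishes before the other starts.
Sorted by start: Declan, Sana, Amara, Mateo, Lucia.
Sana starts after Declan ends; Declan is clear from here.
Amara starts before Sana ends → Sana and Amara overlap.
Mateo starts after Sana ends; Sana is clear from here.
Mateo starts before Amara ends → Amara and Mateo overlap.
Lucia starts after Amara ends.
Lucia starts before Mateo ends → Mateo and Lucia overlap.

Amara & Mateo, Amara & Sana, Lucia & Mateo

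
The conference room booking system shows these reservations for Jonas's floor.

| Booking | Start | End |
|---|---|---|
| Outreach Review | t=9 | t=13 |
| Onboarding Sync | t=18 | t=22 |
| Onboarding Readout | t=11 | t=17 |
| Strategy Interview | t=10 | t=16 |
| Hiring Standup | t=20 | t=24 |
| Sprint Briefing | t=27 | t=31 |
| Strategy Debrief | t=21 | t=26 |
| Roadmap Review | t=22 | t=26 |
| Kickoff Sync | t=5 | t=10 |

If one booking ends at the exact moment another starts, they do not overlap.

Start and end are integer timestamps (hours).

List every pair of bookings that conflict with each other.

Two intervals overlap when each starts before the other ends.
Sorted by start: Kickoff Sync, Outreach Review, Strategy Interview, Onboarding Readout, Onboarding Sync, Hiring Standup, Strategy Debrief, Roadmap Review, Sprint Briefing.
Outreach Review starts before Kickoff Sync ends → Kickoff Sync and Outreach Review overlap.
Strategy Interview starts exactly when Kickoff Sync ends (back-to-back, no overlap), so Kickoff Sync has no further overlaps.
Strategy Interview starts before Outreach Review ends → Outreach Review and Strategy Interview overlap.
Onboarding Readout starts before Outreach Review ends → Outreach Review and Onboarding Readout overlap.
Onboarding Sync starts after Outreach Review ends, so Outreach Review has no further overlaps.
Onboarding Readout starts before Strategy Interview ends → Strategy Interview and Onboarding Readout overlap.
Onboarding Sync starts after Strategy Interview ends, so Strategy Interview has no further overlaps.
Onboarding Sync starts after Onboarding Readout ends, so Onboarding Readout has no further overlaps.
Hiring Standup starts before Onboarding Sync ends → Onboarding Sync and Hiring Standup overlap.
Strategy Debrief starts before Onboarding Sync ends → Onboarding Sync and Strategy Debrief overlap.
Roadmap Review starts exactly when Onboarding Sync ends (back-to-back, no overlap), so Onboarding Sync has no further overlaps.
Strategy Debrief starts before Hiring Standup ends → Hiring Standup and Strategy Debrief overlap.
Roadmap Review starts before Hiring Standup ends → Hiring Standup and Roadmap Review overlap.
Sprint Briefing starts after Hiring Standup ends.
Roadmap Review starts before Strategy Debrief ends → Strategy Debrief and Roadmap Review overlap.
Sprint Briefing starts after Strategy Debrief ends.
Sprint Briefing starts after Roadmap Review ends.

Hiring Standup & Onboarding Sync, Hiring Standup & Roadmap Review, Hiring Standup & Strategy Debrief, Kickoff Sync & Outreach Review, Onboarding Readout & Outreach Review, Onboarding Readout & Strategy Interview, Onboarding Sync & Strategy Debrief, Outreach Review & Strategy Interview, Roadmap Review & Strategy Debrief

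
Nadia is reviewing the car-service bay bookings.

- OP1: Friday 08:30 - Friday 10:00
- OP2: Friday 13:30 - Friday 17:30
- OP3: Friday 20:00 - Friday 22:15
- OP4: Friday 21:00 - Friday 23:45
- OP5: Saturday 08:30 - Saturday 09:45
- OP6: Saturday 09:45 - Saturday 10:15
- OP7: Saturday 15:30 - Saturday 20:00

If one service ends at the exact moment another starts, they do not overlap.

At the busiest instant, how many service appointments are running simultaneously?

Sort all start/end points and keep a running count:
Friday 08:30 start OP1 → 1
Friday 10:00 end OP1 → 0
Friday 13:30 start OP2 → 1
Friday 17:30 end OP2 → 0
Friday 20:00 start OP3 → 1
Friday 21:00 start OP4 → 2
Friday 22:15 end OP3 → 1
Friday 23:45 end OP4 → 0
Saturday 08:30 start OP5 → 1
Saturday 09:45 end OP5 → 0
Saturday 09:45 start OP6 → 1
Saturday 10:15 end OP6 → 0
Saturday 15:30 start OP7 → 1
Saturday 20:00 end OP7 → 0
Peak is 2, at Friday 21:00 (OP3, OP4).

2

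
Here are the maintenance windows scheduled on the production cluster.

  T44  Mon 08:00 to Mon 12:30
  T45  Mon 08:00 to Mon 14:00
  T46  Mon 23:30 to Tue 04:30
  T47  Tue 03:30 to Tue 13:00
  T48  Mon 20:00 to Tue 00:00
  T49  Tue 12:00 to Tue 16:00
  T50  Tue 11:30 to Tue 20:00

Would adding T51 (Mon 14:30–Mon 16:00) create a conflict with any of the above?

T44: ends Mon 12:30 at or before T51 starts Mon 14:30 → clear.
T45: ends Mon 14:00 at or before T51 starts Mon 14:30 → clear.
T48: starts Mon 20:00 at or after T51 ends Mon 16:00 → clear.
T46: starts Mon 23:30 at or after T51 ends Mon 16:00 → clear.
T47: starts Tue 03:30 at or after T51 ends Mon 16:00 → clear.
T50: starts Tue 11:30 at or after T51 ends Mon 16:00 → clear.
T49: starts Tue 12:00 at or after T51 ends Mon 16:00 → clear.

No — it doesn't clash with anything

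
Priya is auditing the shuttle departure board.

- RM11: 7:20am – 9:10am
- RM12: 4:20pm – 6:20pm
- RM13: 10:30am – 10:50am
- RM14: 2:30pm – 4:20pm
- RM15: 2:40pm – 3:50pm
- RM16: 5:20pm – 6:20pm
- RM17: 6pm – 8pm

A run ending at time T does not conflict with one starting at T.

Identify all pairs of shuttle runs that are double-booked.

RM12 & RM16, RM12 & RM17, RM14 & RM15, RM16 & RM17

Sorted by start: RM11, RM13, RM14, RM15, RM12, RM16, RM17.
RM13 starts after RM11 ends, so RM11 has no further overlaps.
RM14 starts after RM13 ends, so RM13 has no further overlaps.
RM15 starts before RM14 ends → RM14 and RM15 overlap.
RM12 starts exactly when RM14 ends (back-to-back, no overlap), so RM14 has no further overlaps.
RM12 starts after RM15 ends, so RM15 has no further overlaps.
RM16 starts before RM12 ends → RM12 and RM16 overlap.
RM17 starts before RM12 ends → RM12 and RM17 overlap.
RM17 starts before RM16 ends → RM16 and RM17 overlap.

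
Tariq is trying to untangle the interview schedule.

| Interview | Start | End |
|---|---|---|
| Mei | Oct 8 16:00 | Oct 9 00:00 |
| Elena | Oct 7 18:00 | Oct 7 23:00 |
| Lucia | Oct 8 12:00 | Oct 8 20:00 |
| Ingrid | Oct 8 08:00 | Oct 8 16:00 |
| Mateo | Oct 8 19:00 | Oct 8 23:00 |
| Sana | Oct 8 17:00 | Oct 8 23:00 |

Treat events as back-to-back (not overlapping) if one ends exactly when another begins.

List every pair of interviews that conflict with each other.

Ingrid & Lucia, Lucia & Mateo, Lucia & Mei, Lucia & Sana, Mateo & Mei, Mateo & Sana, Mei & Sana

Two intervals overlap when each starts before the other ends.
Sorted by start: Elena, Ingrid, Lucia, Mei, Sana, Mateo.
Ingrid starts after Elena ends, so nothing later overlaps Elena either.
Lucia starts before Ingrid ends → Ingrid and Lucia overlap.
Mei starts exactly when Ingrid ends (back-to-back, no overlap), so nothing later overlaps Ingrid either.
Mei starts before Lucia ends → Lucia and Mei overlap.
Sana starts before Lucia ends → Lucia and Sana overlap.
Mateo starts before Lucia ends → Lucia and Mateo overlap.
Sana starts before Mei ends → Mei and Sana overlap.
Mateo starts before Mei ends → Mei and Mateo overlap.
Mateo starts before Sana ends → Sana and Mateo overlap.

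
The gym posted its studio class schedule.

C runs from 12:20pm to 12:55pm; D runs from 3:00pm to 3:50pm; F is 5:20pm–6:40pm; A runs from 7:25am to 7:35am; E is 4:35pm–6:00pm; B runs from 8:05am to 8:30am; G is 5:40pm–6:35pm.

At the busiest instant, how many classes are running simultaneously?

Walk through starts and ends in time order (an end at T is processed before a start at T):
7:25am start A → 1
7:35am end A → 0
8:05am start B → 1
8:30am end B → 0
12:20pm start C → 1
12:55pm end C → 0
3:00pm start D → 1
3:50pm end D → 0
4:35pm start E → 1
5:20pm start F → 2
5:40pm start G → 3
6:00pm end E → 2
6:35pm end G → 1
6:40pm end F → 0
Peak is 3, at 5:40pm (E, F, G).

3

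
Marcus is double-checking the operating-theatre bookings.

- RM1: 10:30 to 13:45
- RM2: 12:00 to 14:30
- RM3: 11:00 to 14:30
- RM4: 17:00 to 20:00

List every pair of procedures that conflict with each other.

RM1 & RM2, RM1 & RM3, RM2 & RM3

Check each pair: they overlap iff neither finishes before the other starts.
Sorted by start: RM1, RM3, RM2, RM4.
RM3 starts before RM1 ends → RM1 and RM3 overlap.
RM2 starts before RM1 ends → RM1 and RM2 overlap.
RM4 starts after RM1 ends.
RM2 starts before RM3 ends → RM3 and RM2 overlap.
RM4 starts after RM3 ends.
RM4 starts after RM2 ends.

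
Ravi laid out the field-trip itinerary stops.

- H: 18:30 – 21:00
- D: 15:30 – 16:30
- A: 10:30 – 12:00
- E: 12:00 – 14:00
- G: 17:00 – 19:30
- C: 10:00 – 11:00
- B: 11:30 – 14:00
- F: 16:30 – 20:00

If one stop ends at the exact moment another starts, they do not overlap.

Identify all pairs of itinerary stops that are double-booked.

Sorted by start: C, A, B, E, D, F, G, H.
A starts before C ends → C and A overlap.
B starts after C ends — done with C.
B starts before A ends → A and B overlap.
E starts exactly when A ends (back-to-back, no overlap) — done with A.
E starts before B ends → B and E overlap.
D starts after B ends — done with B.
D starts after E ends — done with E.
F starts exactly when D ends (back-to-back, no overlap) — done with D.
G starts before F ends → F and G overlap.
H starts before F ends → F and H overlap.
H starts before G ends → G and H overlap.

A & B, A & C, B & E, F & G, F & H, G & H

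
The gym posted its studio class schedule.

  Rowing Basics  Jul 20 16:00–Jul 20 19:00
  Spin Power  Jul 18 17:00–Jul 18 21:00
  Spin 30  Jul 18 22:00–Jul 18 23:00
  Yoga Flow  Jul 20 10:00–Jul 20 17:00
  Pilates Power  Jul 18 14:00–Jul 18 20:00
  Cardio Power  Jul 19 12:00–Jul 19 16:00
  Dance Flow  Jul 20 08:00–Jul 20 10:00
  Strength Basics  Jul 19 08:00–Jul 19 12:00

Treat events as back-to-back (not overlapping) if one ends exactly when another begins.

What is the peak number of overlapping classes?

Walk through starts and ends in time order (an end at T is processed before a start at T):
Jul 18 14:00 start Pilates Power → 1
Jul 18 17:00 start Spin Power → 2
Jul 18 20:00 end Pilates Power → 1
Jul 18 21:00 end Spin Power → 0
Jul 18 22:00 start Spin 30 → 1
Jul 18 23:00 end Spin 30 → 0
Jul 19 08:00 start Strength Basics → 1
Jul 19 12:00 end Strength Basics → 0
Jul 19 12:00 start Cardio Power → 1
Jul 19 16:00 end Cardio Power → 0
Jul 20 08:00 start Dance Flow → 1
Jul 20 10:00 end Dance Flow → 0
Jul 20 10:00 start Yoga Flow → 1
Jul 20 16:00 start Rowing Basics → 2
Jul 20 17:00 end Yoga Flow → 1
Jul 20 19:00 end Rowing Basics → 0
Peak is 2, at Jul 18 17:00 (Pilates Power, Spin Power).

2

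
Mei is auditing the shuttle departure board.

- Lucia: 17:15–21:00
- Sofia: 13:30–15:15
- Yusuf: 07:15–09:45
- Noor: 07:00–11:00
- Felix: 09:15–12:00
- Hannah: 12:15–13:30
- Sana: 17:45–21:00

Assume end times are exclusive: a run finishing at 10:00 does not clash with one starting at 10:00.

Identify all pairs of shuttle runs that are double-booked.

Sorted by start: Noor, Yusuf, Felix, Hannah, Sofia, Lucia, Sana.
Yusuf starts before Noor ends → Noor and Yusuf overlap.
Felix starts before Noor ends → Noor and Felix overlap.
Hannah starts after Noor ends — done with Noor.
Felix starts before Yusuf ends → Yusuf and Felix overlap.
Hannah starts after Yusuf ends — done with Yusuf.
Hannah starts after Felix ends — done with Felix.
Sofia starts exactly when Hannah ends (back-to-back, no overlap) — done with Hannah.
Lucia starts after Sofia ends — done with Sofia.
Sana starts before Lucia ends → Lucia and Sana overlap.

Felix & Noor, Felix & Yusuf, Lucia & Sana, Noor & Yusuf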